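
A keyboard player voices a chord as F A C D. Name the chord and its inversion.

D minor seventh, first inversion

Reducing to letter names: F, A, C, D. These stack in thirds as D–F–A–C — a D minor seventh chord.
F is the third of D minor seventh; third in the bass means first inversion (figured bass 6/5).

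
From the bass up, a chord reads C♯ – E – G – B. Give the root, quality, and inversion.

C# half-diminished seventh, root position

The pitch classes C#, E, G, B arrange in thirds as C#–E–G–B: a C# half-diminished seventh chord.
The lowest note is C#, the root of the chord, so this is root position (figured bass 7).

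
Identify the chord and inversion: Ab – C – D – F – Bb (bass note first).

Reducing to letter names: Ab, C, D, F, Bb. These stack in thirds as Bb–D–F–Ab–C — a Bb dominant ninth chord.
The lowest note is Ab, the seventh of the chord, so this is third inversion.

Bb dominant ninth, third inversion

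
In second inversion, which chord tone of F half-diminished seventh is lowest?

Cb

F half-diminished seventh is F–Ab–Cb–Eb. Second inversion places the fifth in the bass: Cb.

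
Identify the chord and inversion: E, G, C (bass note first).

C major, first inversion

Reducing to letter names: E, G, C. These stack in thirds as C–E–G — a C major triad.
With the third (E) in the bass, the chord is in first inversion (figured bass 6).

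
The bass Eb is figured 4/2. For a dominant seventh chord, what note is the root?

F

The figures 4/2 mean the seventh of the chord is in the bass. If Eb is the seventh of a dominant seventh chord, the root is F (chord tones F–A–C–Eb).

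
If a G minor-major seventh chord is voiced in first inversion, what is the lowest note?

Bb

In first inversion the third is lowest. For G minor-major seventh (G–Bb–D–F#) that is Bb.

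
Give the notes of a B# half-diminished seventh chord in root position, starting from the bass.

B#, D#, F#, A#

The chord tones are B#–D#–F#–A#. With the root (B#) lowest for root position: B#, D#, F#, A#.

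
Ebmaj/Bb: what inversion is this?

second inversion

Ebmaj/Bb means Eb major with Bb in the bass. Bb is the fifth of Eb major (Eb–G–Bb), so this is second inversion.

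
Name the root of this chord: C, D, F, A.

The distinct letter names are C, D, F, A. Arranged as a stack of thirds they read D–F–A–C, so D is the root (a D minor seventh chord).

D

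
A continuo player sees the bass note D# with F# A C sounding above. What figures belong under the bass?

The notes D#, F#, A, C stack in thirds as D#–F#–A–C — a D# diminished seventh chord. The bass D# is the root, so this is root position: figured 7.

7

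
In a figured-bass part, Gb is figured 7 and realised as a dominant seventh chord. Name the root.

Gb

The figures 7 mean the root of the chord is in the bass. If Gb is the root of a dominant seventh chord, the root is Gb (chord tones Gb–Bb–Db–Fb).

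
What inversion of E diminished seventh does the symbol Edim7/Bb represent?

Edim7/Bb means E diminished seventh with Bb in the bass. Bb is the fifth of E diminished seventh (E–G–Bb–Db), so this is second inversion.

second inversion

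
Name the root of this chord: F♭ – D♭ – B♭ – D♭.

Bb

Fb, Db, Bb are the tones of a Bb diminished triad (Bb–Db–Fb), making Bb the root.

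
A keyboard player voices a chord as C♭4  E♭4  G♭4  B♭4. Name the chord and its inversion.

The distinct note names are Cb, Eb, Gb, Bb. Stacked in thirds they read Cb–Eb–Gb–Bb, which is a major seventh chord on Cb.
With the root (Cb) in the bass, the chord is in root position (figured bass 7).

Cb major seventh, root position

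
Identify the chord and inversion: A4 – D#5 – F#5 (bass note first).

D# diminished, second inversion

The distinct note names are A, D#, F#. Stacked in thirds they read D#–F#–A, which is a diminished triad on D#.
With the fifth (A) in the bass, the chord is in second inversion (figured bass 6/4).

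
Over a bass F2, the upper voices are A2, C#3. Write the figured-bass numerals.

5/3

The notes F, A, C# stack in thirds as F–A–C# — an F augmented triad. The bass F is the root, so this is root position: figured 5/3.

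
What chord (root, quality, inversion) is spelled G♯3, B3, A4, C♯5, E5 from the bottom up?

A major ninth, third inversion

The distinct note names are G#, B, A, C#, E. Stacked in thirds they read A–C#–E–G#–B, which is a major ninth chord on A.
The lowest note is G#, the seventh of the chord, so this is third inversion.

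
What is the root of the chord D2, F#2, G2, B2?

D, F#, G, B are the tones of a G major seventh chord (G–B–D–F#), making G the root.

G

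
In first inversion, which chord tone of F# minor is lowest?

In first inversion the third is lowest. For F# minor (F#–A–C#) that is A.

A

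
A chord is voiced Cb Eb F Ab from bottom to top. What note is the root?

The distinct letter names are Cb, Eb, F, Ab. Arranged as a stack of thirds they read F–Ab–Cb–Eb, so F is the root (an F half-diminished seventh chord).

F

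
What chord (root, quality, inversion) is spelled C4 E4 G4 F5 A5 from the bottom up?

F major ninth, second inversion

The pitch classes C, E, G, F, A arrange in thirds as F–A–C–E–G: an F major ninth chord.
With the fifth (C) in the bass, the chord is in second inversion.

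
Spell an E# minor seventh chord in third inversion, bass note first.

D#, E#, G#, B#

Spelling E# minor seventh: E#–G#–B#–D#. In third inversion the seventh is bass, giving D#, E#, G#, B# from the bottom.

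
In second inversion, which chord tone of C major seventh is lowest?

The fifth of C major seventh (C–E–G–B) is G; that is the bass in second inversion.

G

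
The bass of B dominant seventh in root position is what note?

B

In root position the root is lowest. For B dominant seventh (B–D#–F#–A) that is B.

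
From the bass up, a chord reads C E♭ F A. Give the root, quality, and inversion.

Reducing to letter names: C, Eb, F, A. These stack in thirds as F–A–C–Eb — an F dominant seventh chord.
With the fifth (C) in the bass, the chord is in second inversion (figured bass 4/3).

F dominant seventh, second inversion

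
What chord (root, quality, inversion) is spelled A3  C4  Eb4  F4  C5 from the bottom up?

F dominant seventh, first inversion

The pitch classes A, C, Eb, F arrange in thirds as F–A–C–Eb: an F dominant seventh chord.
With the third (A) in the bass, the chord is in first inversion (figured bass 6/5).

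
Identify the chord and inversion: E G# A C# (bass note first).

Reducing to letter names: E, G#, A, C#. These stack in thirds as A–C#–E–G# — an A major seventh chord.
E is the fifth of A major seventh; fifth in the bass means second inversion (figured bass 4/3).

A major seventh, second inversion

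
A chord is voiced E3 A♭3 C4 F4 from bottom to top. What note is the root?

The distinct letter names are E, Ab, C, F. Arranged as a stack of thirds they read F–Ab–C–E, so F is the root (an F minor-major seventh chord).

F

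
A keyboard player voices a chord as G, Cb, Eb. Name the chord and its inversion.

Reducing to letter names: G, Cb, Eb. These stack in thirds as Cb–Eb–G — a Cb augmented triad.
The lowest note is G, the fifth of the chord, so this is second inversion (figured bass 6/4).

Cb augmented, second inversion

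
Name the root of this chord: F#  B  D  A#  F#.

B

The distinct letter names are F#, B, D, A#. Arranged as a stack of thirds they read B–D–F#–A#, so B is the root (a B minor-major seventh chord).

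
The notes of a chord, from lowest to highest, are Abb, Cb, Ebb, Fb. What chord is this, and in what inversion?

Fb minor seventh, first inversion

Reducing to letter names: Abb, Cb, Ebb, Fb. These stack in thirds as Fb–Abb–Cb–Ebb — an Fb minor seventh chord.
With the third (Abb) in the bass, the chord is in first inversion (figured bass 6/5).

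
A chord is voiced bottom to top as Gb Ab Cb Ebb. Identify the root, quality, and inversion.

The distinct note names are Gb, Ab, Cb, Ebb. Stacked in thirds they read Ab–Cb–Ebb–Gb, which is a half-diminished seventh chord on Ab.
With the seventh (Gb) in the bass, the chord is in third inversion (figured bass 4/2).

Ab half-diminished seventh, third inversion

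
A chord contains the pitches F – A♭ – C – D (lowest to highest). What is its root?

D

Reordering F, Ab, C, D into stacked thirds gives D–F–Ab–C; the bottom of that stack, D, is the root.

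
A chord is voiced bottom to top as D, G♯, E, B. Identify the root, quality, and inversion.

E dominant seventh, third inversion

Reducing to letter names: D, G#, E, B. These stack in thirds as E–G#–B–D — an E dominant seventh chord.
D is the seventh of E dominant seventh; seventh in the bass means third inversion (figured bass 4/2).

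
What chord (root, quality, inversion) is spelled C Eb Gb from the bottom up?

The pitch classes C, Eb, Gb arrange in thirds as C–Eb–Gb: a C diminished triad.
C is the root of C diminished; root in the bass means root position (figured bass 5/3).

C diminished, root position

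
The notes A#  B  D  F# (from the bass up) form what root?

B

Reordering A#, B, D, F# into stacked thirds gives B–D–F#–A#; the bottom of that stack, B, is the root.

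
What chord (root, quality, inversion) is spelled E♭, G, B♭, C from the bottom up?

C minor seventh, first inversion

The distinct note names are Eb, G, Bb, C. Stacked in thirds they read C–Eb–G–Bb, which is a minor seventh chord on C.
With the third (Eb) in the bass, the chord is in first inversion (figured bass 6/5).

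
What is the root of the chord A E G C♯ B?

A

The distinct letter names are A, E, G, C#, B. Arranged as a stack of thirds they read A–C#–E–G–B, so A is the root (an A dominant ninth chord).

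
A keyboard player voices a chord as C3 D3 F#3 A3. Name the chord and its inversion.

D dominant seventh, third inversion

Reducing to letter names: C, D, F#, A. These stack in thirds as D–F#–A–C — a D dominant seventh chord.
With the seventh (C) in the bass, the chord is in third inversion (figured bass 4/2).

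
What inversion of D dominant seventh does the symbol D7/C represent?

D7/C means D dominant seventh with C in the bass. C is the seventh of D dominant seventh (D–F#–A–C), so this is third inversion.

third inversion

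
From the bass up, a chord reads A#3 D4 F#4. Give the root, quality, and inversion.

Reducing to letter names: A#, D, F#. These stack in thirds as D–F#–A# — a D augmented triad.
A# is the fifth of D augmented; fifth in the bass means second inversion (figured bass 6/4).

D augmented, second inversion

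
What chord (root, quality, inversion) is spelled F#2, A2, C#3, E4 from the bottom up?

Reducing to letter names: F#, A, C#, E. These stack in thirds as F#–A–C#–E — an F# minor seventh chord.
The lowest note is F#, the root of the chord, so this is root position (figured bass 7).

F# minor seventh, root position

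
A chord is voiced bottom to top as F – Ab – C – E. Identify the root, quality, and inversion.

F minor-major seventh, root position

The pitch classes F, Ab, C, E arrange in thirds as F–Ab–C–E: an F minor-major seventh chord.
With the root (F) in the bass, the chord is in root position (figured bass 7).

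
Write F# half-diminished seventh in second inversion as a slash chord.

Second inversion of F# half-diminished seventh has the fifth (C) in the bass. As a slash chord: F#ø7/C.

F#ø7/C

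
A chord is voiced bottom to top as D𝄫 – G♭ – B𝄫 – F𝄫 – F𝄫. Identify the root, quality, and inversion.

Gb diminished seventh, second inversion

Reducing to letter names: Dbb, Gb, Bbb, Fbb. These stack in thirds as Gb–Bbb–Dbb–Fbb — a Gb diminished seventh chord.
With the fifth (Dbb) in the bass, the chord is in second inversion (figured bass 4/3).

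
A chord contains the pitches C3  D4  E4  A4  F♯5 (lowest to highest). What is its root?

D

The distinct letter names are C, D, E, A, F#. Arranged as a stack of thirds they read D–F#–A–C–E, so D is the root (a D dominant ninth chord).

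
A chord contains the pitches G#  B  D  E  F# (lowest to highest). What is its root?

E

G#, B, D, E, F# are the tones of an E dominant ninth chord (E–G#–B–D–F#), making E the root.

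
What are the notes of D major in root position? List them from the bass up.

Spelling D major: D–F#–A. In root position the root is bass, giving D, F#, A from the bottom.

D, F#, A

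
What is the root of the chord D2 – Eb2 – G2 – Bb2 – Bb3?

Eb

The distinct letter names are D, Eb, G, Bb. Arranged as a stack of thirds they read Eb–G–Bb–D, so Eb is the root (an Eb major seventh chord).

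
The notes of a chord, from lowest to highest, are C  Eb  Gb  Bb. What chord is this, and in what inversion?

C half-diminished seventh, root position

The distinct note names are C, Eb, Gb, Bb. Stacked in thirds they read C–Eb–Gb–Bb, which is a half-diminished seventh chord on C.
The lowest note is C, the root of the chord, so this is root position (figured bass 7).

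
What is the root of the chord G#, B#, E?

G#, B#, E are the tones of an E augmented triad (E–G#–B#), making E the root.

E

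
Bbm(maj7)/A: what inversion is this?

Bbm(maj7)/A means Bb minor-major seventh with A in the bass. A is the seventh of Bb minor-major seventh (Bb–Db–F–A), so this is third inversion.

third inversion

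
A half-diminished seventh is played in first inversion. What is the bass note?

In first inversion the third is lowest. For A half-diminished seventh (A–C–Eb–G) that is C.

C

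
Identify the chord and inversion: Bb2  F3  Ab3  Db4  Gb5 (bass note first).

Gb major ninth, first inversion

The distinct note names are Bb, F, Ab, Db, Gb. Stacked in thirds they read Gb–Bb–Db–F–Ab, which is a major ninth chord on Gb.
With the third (Bb) in the bass, the chord is in first inversion.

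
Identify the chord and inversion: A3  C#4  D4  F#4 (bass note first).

The distinct note names are A, C#, D, F#. Stacked in thirds they read D–F#–A–C#, which is a major seventh chord on D.
The lowest note is A, the fifth of the chord, so this is second inversion (figured bass 4/3).

D major seventh, second inversion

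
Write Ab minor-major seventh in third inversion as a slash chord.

Abm(maj7)/G

Third inversion of Ab minor-major seventh has the seventh (G) in the bass. As a slash chord: Abm(maj7)/G.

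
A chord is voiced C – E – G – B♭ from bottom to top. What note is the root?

The distinct letter names are C, E, G, Bb. Arranged as a stack of thirds they read C–E–G–Bb, so C is the root (a C dominant seventh chord).

C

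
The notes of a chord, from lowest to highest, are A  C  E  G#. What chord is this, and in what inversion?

The pitch classes A, C, E, G# arrange in thirds as A–C–E–G#: an A minor-major seventh chord.
A is the root of A minor-major seventh; root in the bass means root position (figured bass 7).

A minor-major seventh, root position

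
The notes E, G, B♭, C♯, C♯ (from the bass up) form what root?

The distinct letter names are E, G, Bb, C#. Arranged as a stack of thirds they read C#–E–G–Bb, so C# is the root (a C# diminished seventh chord).

C#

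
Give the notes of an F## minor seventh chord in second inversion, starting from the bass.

C##, E#, F##, A#

Spelling F## minor seventh: F##–A#–C##–E#. In second inversion the fifth is bass, giving C##, E#, F##, A# from the bottom.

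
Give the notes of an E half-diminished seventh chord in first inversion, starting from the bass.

E half-diminished seventh is E–G–Bb–D. First inversion puts the third (G) in the bass, with the remaining tones above: G, Bb, D, E.

G, Bb, D, E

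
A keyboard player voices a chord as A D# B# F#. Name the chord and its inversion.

B# diminished seventh, third inversion

Reducing to letter names: A, D#, B#, F#. These stack in thirds as B#–D#–F#–A — a B# diminished seventh chord.
With the seventh (A) in the bass, the chord is in third inversion (figured bass 4/2).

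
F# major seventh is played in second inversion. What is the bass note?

C#

The fifth of F# major seventh (F#–A#–C#–E#) is C#; that is the bass in second inversion.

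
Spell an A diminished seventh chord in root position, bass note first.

A, C, Eb, Gb

The chord tones are A–C–Eb–Gb. With the root (A) lowest for root position: A, C, Eb, Gb.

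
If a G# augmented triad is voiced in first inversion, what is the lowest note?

The third of G# augmented (G#–B#–D##) is B#; that is the bass in first inversion.

B#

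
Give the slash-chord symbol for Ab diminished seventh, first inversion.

Abdim7/Cb

First inversion of Ab diminished seventh has the third (Cb) in the bass. As a slash chord: Abdim7/Cb.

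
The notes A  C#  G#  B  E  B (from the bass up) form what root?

The distinct letter names are A, C#, G#, B, E. Arranged as a stack of thirds they read A–C#–E–G#–B, so A is the root (an A major ninth chord).

A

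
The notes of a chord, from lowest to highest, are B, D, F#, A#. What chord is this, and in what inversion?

B minor-major seventh, root position

The pitch classes B, D, F#, A# arrange in thirds as B–D–F#–A#: a B minor-major seventh chord.
B is the root of B minor-major seventh; root in the bass means root position (figured bass 7).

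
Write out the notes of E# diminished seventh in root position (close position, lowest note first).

E# diminished seventh is E#–G#–B–D. Root position puts the root (E#) in the bass, with the remaining tones above: E#, G#, B, D.

E#, G#, B, D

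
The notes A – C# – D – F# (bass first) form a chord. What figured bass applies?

4/3

The notes A, C#, D, F# stack in thirds as D–F#–A–C# — a D major seventh chord. The bass A is the fifth, so this is second inversion: figured 4/3.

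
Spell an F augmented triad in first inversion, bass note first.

Spelling F augmented: F–A–C#. In first inversion the third is bass, giving A, C#, F from the bottom.

A, C#, F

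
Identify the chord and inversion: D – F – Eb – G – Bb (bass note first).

The distinct note names are D, F, Eb, G, Bb. Stacked in thirds they read Eb–G–Bb–D–F, which is a major ninth chord on Eb.
With the seventh (D) in the bass, the chord is in third inversion.

Eb major ninth, third inversion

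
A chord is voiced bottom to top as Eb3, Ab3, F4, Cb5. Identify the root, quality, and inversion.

F half-diminished seventh, third inversion

The distinct note names are Eb, Ab, F, Cb. Stacked in thirds they read F–Ab–Cb–Eb, which is a half-diminished seventh chord on F.
With the seventh (Eb) in the bass, the chord is in third inversion (figured bass 4/2).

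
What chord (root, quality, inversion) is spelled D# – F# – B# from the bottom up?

Reducing to letter names: D#, F#, B#. These stack in thirds as B#–D#–F# — a B# diminished triad.
D# is the third of B# diminished; third in the bass means first inversion (figured bass 6).

B# diminished, first inversion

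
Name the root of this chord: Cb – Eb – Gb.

Cb

The distinct letter names are Cb, Eb, Gb. Arranged as a stack of thirds they read Cb–Eb–Gb, so Cb is the root (a Cb major triad).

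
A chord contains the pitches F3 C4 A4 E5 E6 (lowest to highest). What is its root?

F

Reordering F, C, A, E into stacked thirds gives F–A–C–E; the bottom of that stack, F, is the root.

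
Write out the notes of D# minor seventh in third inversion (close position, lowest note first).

C#, D#, F#, A#

Spelling D# minor seventh: D#–F#–A#–C#. In third inversion the seventh is bass, giving C#, D#, F#, A# from the bottom.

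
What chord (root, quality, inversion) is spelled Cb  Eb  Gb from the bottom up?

Cb major, root position

Reducing to letter names: Cb, Eb, Gb. These stack in thirds as Cb–Eb–Gb — a Cb major triad.
With the root (Cb) in the bass, the chord is in root position (figured bass 5/3).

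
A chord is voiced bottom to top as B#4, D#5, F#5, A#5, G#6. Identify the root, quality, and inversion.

The pitch classes B#, D#, F#, A#, G# arrange in thirds as G#–B#–D#–F#–A#: a G# dominant ninth chord.
With the third (B#) in the bass, the chord is in first inversion.

G# dominant ninth, first inversion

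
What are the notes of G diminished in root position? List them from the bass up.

G, Bb, Db

Spelling G diminished: G–Bb–Db. In root position the root is bass, giving G, Bb, Db from the bottom.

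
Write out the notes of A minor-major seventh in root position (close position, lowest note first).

A, C, E, G#

A minor-major seventh is A–C–E–G#. Root position puts the root (A) in the bass, with the remaining tones above: A, C, E, G#.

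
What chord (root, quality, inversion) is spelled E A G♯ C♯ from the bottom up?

A major seventh, second inversion

The distinct note names are E, A, G#, C#. Stacked in thirds they read A–C#–E–G#, which is a major seventh chord on A.
With the fifth (E) in the bass, the chord is in second inversion (figured bass 4/3).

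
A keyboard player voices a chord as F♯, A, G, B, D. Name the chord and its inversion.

G major ninth, third inversion

The distinct note names are F#, A, G, B, D. Stacked in thirds they read G–B–D–F#–A, which is a major ninth chord on G.
With the seventh (F#) in the bass, the chord is in third inversion.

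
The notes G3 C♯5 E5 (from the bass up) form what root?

C#

G, C#, E are the tones of a C# diminished triad (C#–E–G), making C# the root.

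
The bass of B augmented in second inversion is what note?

The fifth of B augmented (B–D#–F##) is F##; that is the bass in second inversion.

F##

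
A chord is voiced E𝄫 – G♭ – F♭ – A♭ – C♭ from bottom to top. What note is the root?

Fb

Ebb, Gb, Fb, Ab, Cb are the tones of an Fb dominant ninth chord (Fb–Ab–Cb–Ebb–Gb), making Fb the root.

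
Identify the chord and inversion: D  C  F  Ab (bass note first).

D half-diminished seventh, root position

The distinct note names are D, C, F, Ab. Stacked in thirds they read D–F–Ab–C, which is a half-diminished seventh chord on D.
D is the root of D half-diminished seventh; root in the bass means root position (figured bass 7).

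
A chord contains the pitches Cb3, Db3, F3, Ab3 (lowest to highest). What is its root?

The distinct letter names are Cb, Db, F, Ab. Arranged as a stack of thirds they read Db–F–Ab–Cb, so Db is the root (a Db dominant seventh chord).

Db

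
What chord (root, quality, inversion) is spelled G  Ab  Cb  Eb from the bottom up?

Ab minor-major seventh, third inversion

The pitch classes G, Ab, Cb, Eb arrange in thirds as Ab–Cb–Eb–G: an Ab minor-major seventh chord.
With the seventh (G) in the bass, the chord is in third inversion (figured bass 4/2).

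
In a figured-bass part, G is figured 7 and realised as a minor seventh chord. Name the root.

The figures 7 mean the root of the chord is in the bass. If G is the root of a minor seventh chord, the root is G (chord tones G–Bb–D–F).

G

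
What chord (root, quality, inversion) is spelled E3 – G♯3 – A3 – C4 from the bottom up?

A minor-major seventh, second inversion

Reducing to letter names: E, G#, A, C. These stack in thirds as A–C–E–G# — an A minor-major seventh chord.
E is the fifth of A minor-major seventh; fifth in the bass means second inversion (figured bass 4/3).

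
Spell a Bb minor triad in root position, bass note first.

Bb, Db, F

Bb minor is Bb–Db–F. Root position puts the root (Bb) in the bass, with the remaining tones above: Bb, Db, F.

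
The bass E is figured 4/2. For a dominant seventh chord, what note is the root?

F#

The figures 4/2 mean the seventh of the chord is in the bass. If E is the seventh of a dominant seventh chord, the root is F# (chord tones F#–A#–C#–E).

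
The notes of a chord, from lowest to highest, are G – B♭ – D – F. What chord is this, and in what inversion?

The distinct note names are G, Bb, D, F. Stacked in thirds they read G–Bb–D–F, which is a minor seventh chord on G.
The lowest note is G, the root of the chord, so this is root position (figured bass 7).

G minor seventh, root position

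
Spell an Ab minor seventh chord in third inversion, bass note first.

Gb, Ab, Cb, Eb

Spelling Ab minor seventh: Ab–Cb–Eb–Gb. In third inversion the seventh is bass, giving Gb, Ab, Cb, Eb from the bottom.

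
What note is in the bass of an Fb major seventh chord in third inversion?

Eb

Fb major seventh is Fb–Ab–Cb–Eb. Third inversion places the seventh in the bass: Eb.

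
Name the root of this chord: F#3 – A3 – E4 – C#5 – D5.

D

Reordering F#, A, E, C#, D into stacked thirds gives D–F#–A–C#–E; the bottom of that stack, D, is the root.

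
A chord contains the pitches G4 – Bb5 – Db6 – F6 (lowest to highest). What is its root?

G, Bb, Db, F are the tones of a G half-diminished seventh chord (G–Bb–Db–F), making G the root.

G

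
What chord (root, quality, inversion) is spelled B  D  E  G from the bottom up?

E minor seventh, second inversion

Reducing to letter names: B, D, E, G. These stack in thirds as E–G–B–D — an E minor seventh chord.
The lowest note is B, the fifth of the chord, so this is second inversion (figured bass 4/3).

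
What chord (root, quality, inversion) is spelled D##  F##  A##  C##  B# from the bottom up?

The distinct note names are D##, F##, A##, C##, B#. Stacked in thirds they read B#–D##–F##–A##–C##, which is a major ninth chord on B#.
The lowest note is D##, the third of the chord, so this is first inversion.

B# major ninth, first inversion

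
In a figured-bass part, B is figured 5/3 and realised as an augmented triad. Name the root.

B

The figures 5/3 mean the root of the chord is in the bass. If B is the root of an augmented triad, the root is B (chord tones B–D#–F##).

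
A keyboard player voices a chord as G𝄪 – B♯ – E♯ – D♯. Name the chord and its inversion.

Reducing to letter names: G##, B#, E#, D#. These stack in thirds as E#–G##–B#–D# — an E# dominant seventh chord.
G## is the third of E# dominant seventh; third in the bass means first inversion (figured bass 6/5).

E# dominant seventh, first inversion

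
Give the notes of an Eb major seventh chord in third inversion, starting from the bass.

The chord tones are Eb–G–Bb–D. With the seventh (D) lowest for third inversion: D, Eb, G, Bb.

D, Eb, G, Bb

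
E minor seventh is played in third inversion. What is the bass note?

In third inversion the seventh is lowest. For E minor seventh (E–G–B–D) that is D.

D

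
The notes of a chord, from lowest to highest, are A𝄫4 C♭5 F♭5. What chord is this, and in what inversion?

Fb minor, first inversion

Reducing to letter names: Abb, Cb, Fb. These stack in thirds as Fb–Abb–Cb — an Fb minor triad.
With the third (Abb) in the bass, the chord is in first inversion (figured bass 6).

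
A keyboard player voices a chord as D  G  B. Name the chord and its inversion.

The distinct note names are D, G, B. Stacked in thirds they read G–B–D, which is a major triad on G.
The lowest note is D, the fifth of the chord, so this is second inversion (figured bass 6/4).

G major, second inversion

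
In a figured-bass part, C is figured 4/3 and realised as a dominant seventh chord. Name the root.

F

The figures 4/3 mean the fifth of the chord is in the bass. If C is the fifth of a dominant seventh chord, the root is F (chord tones F–A–C–Eb).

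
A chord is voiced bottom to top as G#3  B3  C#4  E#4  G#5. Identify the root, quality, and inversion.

C# dominant seventh, second inversion

Reducing to letter names: G#, B, C#, E#. These stack in thirds as C#–E#–G#–B — a C# dominant seventh chord.
With the fifth (G#) in the bass, the chord is in second inversion (figured bass 4/3).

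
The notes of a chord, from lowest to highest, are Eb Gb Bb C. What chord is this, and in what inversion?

The distinct note names are Eb, Gb, Bb, C. Stacked in thirds they read C–Eb–Gb–Bb, which is a half-diminished seventh chord on C.
With the third (Eb) in the bass, the chord is in first inversion (figured bass 6/5).

C half-diminished seventh, first inversion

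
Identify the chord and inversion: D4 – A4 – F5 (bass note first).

D minor, root position

The distinct note names are D, A, F. Stacked in thirds they read D–F–A, which is a minor triad on D.
D is the root of D minor; root in the bass means root position (figured bass 5/3).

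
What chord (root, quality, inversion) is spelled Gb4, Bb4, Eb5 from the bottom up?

Eb minor, first inversion

The distinct note names are Gb, Bb, Eb. Stacked in thirds they read Eb–Gb–Bb, which is a minor triad on Eb.
With the third (Gb) in the bass, the chord is in first inversion (figured bass 6).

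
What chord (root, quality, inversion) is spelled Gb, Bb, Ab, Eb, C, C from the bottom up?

Ab dominant ninth, third inversion

The distinct note names are Gb, Bb, Ab, Eb, C. Stacked in thirds they read Ab–C–Eb–Gb–Bb, which is a dominant ninth chord on Ab.
The lowest note is Gb, the seventh of the chord, so this is third inversion.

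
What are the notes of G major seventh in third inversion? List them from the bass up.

F#, G, B, D

The chord tones are G–B–D–F#. With the seventh (F#) lowest for third inversion: F#, G, B, D.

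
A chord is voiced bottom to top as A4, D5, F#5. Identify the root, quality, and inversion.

The pitch classes A, D, F# arrange in thirds as D–F#–A: a D major triad.
A is the fifth of D major; fifth in the bass means second inversion (figured bass 6/4).

D major, second inversion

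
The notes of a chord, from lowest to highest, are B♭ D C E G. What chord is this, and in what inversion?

C dominant ninth, third inversion

The distinct note names are Bb, D, C, E, G. Stacked in thirds they read C–E–G–Bb–D, which is a dominant ninth chord on C.
Bb is the seventh of C dominant ninth; seventh in the bass means third inversion.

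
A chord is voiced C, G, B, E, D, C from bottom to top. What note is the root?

C

The distinct letter names are C, G, B, E, D. Arranged as a stack of thirds they read C–E–G–B–D, so C is the root (a C major ninth chord).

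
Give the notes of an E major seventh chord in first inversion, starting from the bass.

Spelling E major seventh: E–G#–B–D#. In first inversion the third is bass, giving G#, B, D#, E from the bottom.

G#, B, D#, E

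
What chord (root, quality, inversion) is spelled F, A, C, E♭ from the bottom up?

F dominant seventh, root position

The pitch classes F, A, C, Eb arrange in thirds as F–A–C–Eb: an F dominant seventh chord.
With the root (F) in the bass, the chord is in root position (figured bass 7).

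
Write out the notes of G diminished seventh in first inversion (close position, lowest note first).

Bb, Db, Fb, G

G diminished seventh is G–Bb–Db–Fb. First inversion puts the third (Bb) in the bass, with the remaining tones above: Bb, Db, Fb, G.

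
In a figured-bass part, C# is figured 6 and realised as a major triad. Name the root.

The figures 6 mean the third of the chord is in the bass. If C# is the third of a major triad, the root is A (chord tones A–C#–E).

A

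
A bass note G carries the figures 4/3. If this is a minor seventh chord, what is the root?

C

The figures 4/3 mean the fifth of the chord is in the bass. If G is the fifth of a minor seventh chord, the root is C (chord tones C–Eb–G–Bb).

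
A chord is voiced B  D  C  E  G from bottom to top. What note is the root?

C

B, D, C, E, G are the tones of a C major ninth chord (C–E–G–B–D), making C the root.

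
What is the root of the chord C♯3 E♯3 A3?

A

C#, E#, A are the tones of an A augmented triad (A–C#–E#), making A the root.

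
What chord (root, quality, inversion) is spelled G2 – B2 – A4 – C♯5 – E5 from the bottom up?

The pitch classes G, B, A, C#, E arrange in thirds as A–C#–E–G–B: an A dominant ninth chord.
G is the seventh of A dominant ninth; seventh in the bass means third inversion.

A dominant ninth, third inversion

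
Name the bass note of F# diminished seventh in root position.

F# diminished seventh is F#–A–C–Eb. Root position places the root in the bass: F#.

F#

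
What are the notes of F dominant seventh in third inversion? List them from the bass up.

Eb, F, A, C

F dominant seventh is F–A–C–Eb. Third inversion puts the seventh (Eb) in the bass, with the remaining tones above: Eb, F, A, C.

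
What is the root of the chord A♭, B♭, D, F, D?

Reordering Ab, Bb, D, F into stacked thirds gives Bb–D–F–Ab; the bottom of that stack, Bb, is the root.

Bb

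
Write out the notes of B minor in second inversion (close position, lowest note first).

F#, B, D

Spelling B minor: B–D–F#. In second inversion the fifth is bass, giving F#, B, D from the bottom.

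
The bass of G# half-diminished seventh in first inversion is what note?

B

G# half-diminished seventh is G#–B–D–F#. First inversion places the third in the bass: B.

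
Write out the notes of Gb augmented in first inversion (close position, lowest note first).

Spelling Gb augmented: Gb–Bb–D. In first inversion the third is bass, giving Bb, D, Gb from the bottom.

Bb, D, Gb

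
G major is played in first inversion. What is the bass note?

G major is G–B–D. First inversion places the third in the bass: B.

B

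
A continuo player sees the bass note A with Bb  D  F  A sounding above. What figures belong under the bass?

4/2

The notes A, Bb, D, F stack in thirds as Bb–D–F–A — a Bb major seventh chord. The bass A is the seventh, so this is third inversion: figured 4/2.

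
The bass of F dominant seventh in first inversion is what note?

F dominant seventh is F–A–C–Eb. First inversion places the third in the bass: A.

A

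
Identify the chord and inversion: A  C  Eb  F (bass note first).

F dominant seventh, first inversion

The distinct note names are A, C, Eb, F. Stacked in thirds they read F–A–C–Eb, which is a dominant seventh chord on F.
A is the third of F dominant seventh; third in the bass means first inversion (figured bass 6/5).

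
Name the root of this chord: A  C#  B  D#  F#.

A, C#, B, D#, F# are the tones of a B dominant ninth chord (B–D#–F#–A–C#), making B the root.

B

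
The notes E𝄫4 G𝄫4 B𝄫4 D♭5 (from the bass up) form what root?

Ebb

Ebb, Gbb, Bbb, Db are the tones of an Ebb minor-major seventh chord (Ebb–Gbb–Bbb–Db), making Ebb the root.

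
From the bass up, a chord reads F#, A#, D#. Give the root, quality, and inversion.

The distinct note names are F#, A#, D#. Stacked in thirds they read D#–F#–A#, which is a minor triad on D#.
The lowest note is F#, the third of the chord, so this is first inversion (figured bass 6).

D# minor, first inversion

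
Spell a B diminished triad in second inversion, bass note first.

F, B, D

Spelling B diminished: B–D–F. In second inversion the fifth is bass, giving F, B, D from the bottom.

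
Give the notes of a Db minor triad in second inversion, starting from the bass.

The chord tones are Db–Fb–Ab. With the fifth (Ab) lowest for second inversion: Ab, Db, Fb.

Ab, Db, Fb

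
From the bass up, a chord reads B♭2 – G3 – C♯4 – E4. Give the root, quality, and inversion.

The pitch classes Bb, G, C#, E arrange in thirds as C#–E–G–Bb: a C# diminished seventh chord.
Bb is the seventh of C# diminished seventh; seventh in the bass means third inversion (figured bass 4/2).

C# diminished seventh, third inversion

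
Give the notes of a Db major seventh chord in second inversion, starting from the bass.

Ab, C, Db, F

Spelling Db major seventh: Db–F–Ab–C. In second inversion the fifth is bass, giving Ab, C, Db, F from the bottom.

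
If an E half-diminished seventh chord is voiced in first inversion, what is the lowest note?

G

In first inversion the third is lowest. For E half-diminished seventh (E–G–Bb–D) that is G.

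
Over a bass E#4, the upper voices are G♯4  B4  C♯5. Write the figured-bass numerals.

6/5

The notes E#, G#, B, C# stack in thirds as C#–E#–G#–B — a C# dominant seventh chord. The bass E# is the third, so this is first inversion: figured 6/5.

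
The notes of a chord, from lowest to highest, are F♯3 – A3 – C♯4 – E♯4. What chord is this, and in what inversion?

Reducing to letter names: F#, A, C#, E#. These stack in thirds as F#–A–C#–E# — an F# minor-major seventh chord.
The lowest note is F#, the root of the chord, so this is root position (figured bass 7).

F# minor-major seventh, root position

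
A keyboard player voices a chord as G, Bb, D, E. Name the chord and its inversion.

E half-diminished seventh, first inversion

Reducing to letter names: G, Bb, D, E. These stack in thirds as E–G–Bb–D — an E half-diminished seventh chord.
G is the third of E half-diminished seventh; third in the bass means first inversion (figured bass 6/5).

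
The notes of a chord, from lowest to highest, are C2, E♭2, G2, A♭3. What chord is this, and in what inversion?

Ab major seventh, first inversion

The distinct note names are C, Eb, G, Ab. Stacked in thirds they read Ab–C–Eb–G, which is a major seventh chord on Ab.
With the third (C) in the bass, the chord is in first inversion (figured bass 6/5).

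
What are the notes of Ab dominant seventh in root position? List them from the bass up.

Ab, C, Eb, Gb

The chord tones are Ab–C–Eb–Gb. With the root (Ab) lowest for root position: Ab, C, Eb, Gb.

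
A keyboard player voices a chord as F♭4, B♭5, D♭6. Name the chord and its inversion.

Reducing to letter names: Fb, Bb, Db. These stack in thirds as Bb–Db–Fb — a Bb diminished triad.
The lowest note is Fb, the fifth of the chord, so this is second inversion (figured bass 6/4).

Bb diminished, second inversion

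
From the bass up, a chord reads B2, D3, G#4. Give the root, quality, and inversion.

G# diminished, first inversion

Reducing to letter names: B, D, G#. These stack in thirds as G#–B–D — a G# diminished triad.
With the third (B) in the bass, the chord is in first inversion (figured bass 6).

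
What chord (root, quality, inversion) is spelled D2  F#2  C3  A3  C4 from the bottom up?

D dominant seventh, root position

The pitch classes D, F#, C, A arrange in thirds as D–F#–A–C: a D dominant seventh chord.
With the root (D) in the bass, the chord is in root position (figured bass 7).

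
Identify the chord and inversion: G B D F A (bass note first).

Reducing to letter names: G, B, D, F, A. These stack in thirds as G–B–D–F–A — a G dominant ninth chord.
With the root (G) in the bass, the chord is in root position.

G dominant ninth, root position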